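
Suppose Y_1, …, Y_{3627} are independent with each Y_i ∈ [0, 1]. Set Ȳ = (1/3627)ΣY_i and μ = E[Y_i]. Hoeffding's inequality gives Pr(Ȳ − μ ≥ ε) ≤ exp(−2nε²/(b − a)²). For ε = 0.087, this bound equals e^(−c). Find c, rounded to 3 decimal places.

54.906

c = 2nε²/(b − a)² = 2·3627·0.087² / 1² = 54.9055.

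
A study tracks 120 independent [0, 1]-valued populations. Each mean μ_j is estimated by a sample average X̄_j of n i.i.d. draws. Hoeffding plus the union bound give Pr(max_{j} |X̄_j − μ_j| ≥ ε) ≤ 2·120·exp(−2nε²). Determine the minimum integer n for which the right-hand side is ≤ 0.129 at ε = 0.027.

Need 2·120·exp(−2nε²) ≤ 0.129, i.e. exp(−2nε²) ≤ 0.129/240.
So 2nε² ≥ ln(240/0.129) = 7.528582.
Hence n ≥ 7.528582/(2·0.027²) = 5163.636.
The smallest integer n is 5164.

5164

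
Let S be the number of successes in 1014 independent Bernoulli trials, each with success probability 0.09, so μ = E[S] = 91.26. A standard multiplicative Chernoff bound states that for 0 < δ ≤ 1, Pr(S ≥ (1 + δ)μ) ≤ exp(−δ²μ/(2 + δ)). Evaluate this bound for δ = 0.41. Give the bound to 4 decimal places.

0.0017

Exponent = δ²μ/(2 + δ) = 0.41²·91.26/2.41 = 6.3655.
Bound = exp(−6.3655) = 0.00172.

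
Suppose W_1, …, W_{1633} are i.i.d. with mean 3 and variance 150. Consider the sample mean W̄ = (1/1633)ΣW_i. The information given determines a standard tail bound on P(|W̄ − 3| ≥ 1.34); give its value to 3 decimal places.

0.051

With mean and variance of each term known, Chebyshev's inequality bounds the deviation of the sum (or sample mean).
Var(W̄) = Var(W_i)/n = 150/1633 = 0.091855.
Chebyshev: P(|W̄ − 3| ≥ 1.34) ≤ Var(W̄)/(1.34)² = 150/(1633·1.34²) = 0.0512.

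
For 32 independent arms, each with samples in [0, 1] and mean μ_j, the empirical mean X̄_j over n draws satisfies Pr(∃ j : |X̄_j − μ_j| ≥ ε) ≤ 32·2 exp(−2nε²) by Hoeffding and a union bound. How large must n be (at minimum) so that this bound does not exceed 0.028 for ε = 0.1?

387

Need 2·32·exp(−2nε²) ≤ 0.028, i.e. exp(−2nε²) ≤ 0.028/64.
So 2nε² ≥ ln(64/0.028) = 7.734434.
Hence n ≥ 7.734434/(2·0.1²) = 386.722.
The smallest integer n is 387.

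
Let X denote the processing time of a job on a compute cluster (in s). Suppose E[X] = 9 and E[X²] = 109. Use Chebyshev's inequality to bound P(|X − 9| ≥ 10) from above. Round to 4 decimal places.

Var(X) = E[X²] − (E[X])² = 109 − 81 = 28.
Chebyshev's inequality: P(|X − μ| ≥ t) ≤ Var(X)/t² = 28/100 = 0.2800.

0.2800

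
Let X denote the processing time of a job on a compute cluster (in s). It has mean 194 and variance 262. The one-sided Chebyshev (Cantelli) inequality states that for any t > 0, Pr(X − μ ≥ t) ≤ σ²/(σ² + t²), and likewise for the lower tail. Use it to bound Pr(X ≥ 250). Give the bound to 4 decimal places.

0.0771

Here σ² = 262 and t = 56, so σ² + t² = 3398.
Cantelli's bound: 262/3398 = 0.0771.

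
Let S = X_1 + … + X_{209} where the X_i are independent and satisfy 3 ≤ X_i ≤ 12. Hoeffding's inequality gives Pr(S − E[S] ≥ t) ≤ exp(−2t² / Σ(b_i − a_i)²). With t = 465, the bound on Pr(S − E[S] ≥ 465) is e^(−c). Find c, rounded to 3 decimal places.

25.545

Σ(b_i − a_i)² = 209·(9)² = 16929.
c = 2t²/16929 = 2·465²/16929 = 25.5449.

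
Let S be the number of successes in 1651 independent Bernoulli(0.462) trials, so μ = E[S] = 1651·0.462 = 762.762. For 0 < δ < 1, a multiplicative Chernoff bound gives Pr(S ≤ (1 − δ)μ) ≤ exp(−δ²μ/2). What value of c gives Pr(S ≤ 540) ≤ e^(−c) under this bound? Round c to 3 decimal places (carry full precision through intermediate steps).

32.528

Write 540 = (1 − δ)μ, so δ = 1 − 540/762.762 = 0.2920465…
Then the exponent is δ²μ/2 = (μ − 540)²/(2μ) = 32.528435.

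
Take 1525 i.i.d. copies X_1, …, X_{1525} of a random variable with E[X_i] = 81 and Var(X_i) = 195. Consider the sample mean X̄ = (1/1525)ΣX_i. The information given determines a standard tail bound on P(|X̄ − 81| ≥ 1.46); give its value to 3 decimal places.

With mean and variance of each term known, Chebyshev's inequality bounds the deviation of the sum (or sample mean).
Var(X̄) = Var(X_i)/n = 195/1525 = 0.12787.
Chebyshev: P(|X̄ − 81| ≥ 1.46) ≤ Var(X̄)/(1.46)² = 195/(1525·1.46²) = 0.0600.

0.060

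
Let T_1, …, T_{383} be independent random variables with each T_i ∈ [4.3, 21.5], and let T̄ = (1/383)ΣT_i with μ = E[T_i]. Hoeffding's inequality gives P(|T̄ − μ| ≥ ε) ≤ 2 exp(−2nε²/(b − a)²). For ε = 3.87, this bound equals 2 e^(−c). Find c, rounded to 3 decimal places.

c = 2nε²/(b − a)² = 2·383·3.87² / 17.2² = 38.7788.

38.779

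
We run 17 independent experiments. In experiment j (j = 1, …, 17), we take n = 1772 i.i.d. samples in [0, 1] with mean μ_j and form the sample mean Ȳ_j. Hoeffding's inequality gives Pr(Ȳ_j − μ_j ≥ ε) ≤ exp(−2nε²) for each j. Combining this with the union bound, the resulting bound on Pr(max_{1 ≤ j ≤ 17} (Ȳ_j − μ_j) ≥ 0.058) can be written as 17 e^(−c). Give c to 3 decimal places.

Union bound over the 17 events: Pr(max_{1 ≤ j ≤ 17} (Ȳ_j − μ_j) ≥ 0.058) ≤ 17·exp(−2nε²) = 17 exp(−2·1772·0.058²).
So c = 2·1772·0.058² = 11.9220.

11.922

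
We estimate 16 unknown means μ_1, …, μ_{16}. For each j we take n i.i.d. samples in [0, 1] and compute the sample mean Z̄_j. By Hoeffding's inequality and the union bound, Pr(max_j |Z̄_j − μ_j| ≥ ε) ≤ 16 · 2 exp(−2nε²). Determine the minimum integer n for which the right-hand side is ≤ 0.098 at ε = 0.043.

1566

Need 2·16·exp(−2nε²) ≤ 0.098, i.e. exp(−2nε²) ≤ 0.098/32.
So 2nε² ≥ ln(32/0.098) = 5.788524.
Hence n ≥ 5.788524/(2·0.043²) = 1565.312.
The smallest integer n is 1566.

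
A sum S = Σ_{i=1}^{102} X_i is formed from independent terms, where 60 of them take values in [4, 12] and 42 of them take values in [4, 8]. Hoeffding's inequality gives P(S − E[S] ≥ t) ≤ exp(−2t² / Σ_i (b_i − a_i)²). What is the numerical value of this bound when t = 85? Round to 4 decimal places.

Σ(b_i − a_i)² = 60·8² + 42·4² = 4512.
Exponent = 2·85² / 4512 = 3.20257.
Bound = exp(−3.20257) = 0.04066.

0.0407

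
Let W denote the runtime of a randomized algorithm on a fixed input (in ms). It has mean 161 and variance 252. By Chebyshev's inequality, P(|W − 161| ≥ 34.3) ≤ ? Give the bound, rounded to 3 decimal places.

Chebyshev: P(|W − μ| ≥ t) ≤ Var(W)/t².
Bound = 252 / 1176.49 = 0.2142.

0.214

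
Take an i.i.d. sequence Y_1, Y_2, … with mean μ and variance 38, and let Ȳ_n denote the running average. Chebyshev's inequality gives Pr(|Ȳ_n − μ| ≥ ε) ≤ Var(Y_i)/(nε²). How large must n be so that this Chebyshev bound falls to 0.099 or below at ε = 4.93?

Require 38/(n·4.93²) ≤ 0.099, i.e. n ≥ 38/(0.099·4.93²) = 15.793.
The smallest integer n is 16.

16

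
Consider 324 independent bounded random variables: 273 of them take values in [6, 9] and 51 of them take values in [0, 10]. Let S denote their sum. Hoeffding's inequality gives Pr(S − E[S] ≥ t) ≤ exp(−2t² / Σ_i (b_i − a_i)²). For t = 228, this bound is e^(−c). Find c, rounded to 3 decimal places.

Σ(b_i − a_i)² = 273·3² + 51·10² = 7557.
c = 2t² / 7557 = 2·228² / 7557 = 13.7578.

13.758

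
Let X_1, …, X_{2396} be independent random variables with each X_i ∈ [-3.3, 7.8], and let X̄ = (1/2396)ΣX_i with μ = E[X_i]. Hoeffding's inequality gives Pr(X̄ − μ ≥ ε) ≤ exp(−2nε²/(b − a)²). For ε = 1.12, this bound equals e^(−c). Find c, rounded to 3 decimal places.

c = 2nε²/(b − a)² = 2·2396·1.12² / 11.1² = 48.7873.

48.787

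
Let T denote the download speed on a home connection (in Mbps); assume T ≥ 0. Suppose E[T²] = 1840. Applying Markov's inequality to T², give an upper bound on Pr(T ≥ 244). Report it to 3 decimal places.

0.031

Since T ≥ 0, the event {T ≥ 244} is the same as {T² ≥ 59536}.
Markov's inequality applied to T² gives Pr(T² ≥ 59536) ≤ E[T²]/59536 = 1840/59536 = 0.0309.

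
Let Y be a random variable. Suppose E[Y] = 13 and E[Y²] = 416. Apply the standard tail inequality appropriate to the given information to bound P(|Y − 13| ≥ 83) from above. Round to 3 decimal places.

The first two moments determine the variance, so Chebyshev's inequality is the sharpest standard bound available.
Var(Y) = E[Y²] − (E[Y])² = 416 − 169 = 247.
Chebyshev's inequality: P(|Y − μ| ≥ t) ≤ Var(Y)/t² = 247/6889 = 0.0359.

0.036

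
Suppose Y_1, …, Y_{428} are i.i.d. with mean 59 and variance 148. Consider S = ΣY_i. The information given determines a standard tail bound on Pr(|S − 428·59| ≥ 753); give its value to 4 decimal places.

With mean and variance of each term known, Chebyshev's inequality bounds the deviation of the sum (or sample mean).
Var(S) = n·Var(Y_i) = 428·148 = 63344.
Chebyshev: Pr(|S − 428·59| ≥ 753) ≤ Var(S)/753² = 63344/567009 = 0.1117.

0.1117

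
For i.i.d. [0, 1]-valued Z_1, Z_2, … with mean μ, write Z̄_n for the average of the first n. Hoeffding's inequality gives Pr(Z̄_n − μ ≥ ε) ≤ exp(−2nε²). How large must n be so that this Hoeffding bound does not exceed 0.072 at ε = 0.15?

59

Require exp(−2nε²) ≤ 0.072, i.e. 2nε² ≥ ln(1/0.072) = 2.631089.
So n ≥ 2.631089 / (2·0.15²) = 58.469.
The smallest integer n is 59.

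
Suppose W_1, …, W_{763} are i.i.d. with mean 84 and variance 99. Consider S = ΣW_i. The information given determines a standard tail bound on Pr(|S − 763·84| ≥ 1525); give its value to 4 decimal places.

With mean and variance of each term known, Chebyshev's inequality bounds the deviation of the sum (or sample mean).
Var(S) = n·Var(W_i) = 763·99 = 75537.
Chebyshev: Pr(|S − 763·84| ≥ 1525) ≤ Var(S)/1525² = 75537/2325625 = 0.0325.

0.0325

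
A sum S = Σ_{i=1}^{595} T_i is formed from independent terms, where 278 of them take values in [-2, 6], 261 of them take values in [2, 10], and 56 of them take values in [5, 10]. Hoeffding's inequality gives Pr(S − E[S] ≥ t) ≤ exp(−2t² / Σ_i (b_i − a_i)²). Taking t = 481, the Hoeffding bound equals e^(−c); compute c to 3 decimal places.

12.891

Σ(b_i − a_i)² = 278·8² + 261·8² + 56·5² = 35896.
c = 2t² / 35896 = 2·481² / 35896 = 12.8906.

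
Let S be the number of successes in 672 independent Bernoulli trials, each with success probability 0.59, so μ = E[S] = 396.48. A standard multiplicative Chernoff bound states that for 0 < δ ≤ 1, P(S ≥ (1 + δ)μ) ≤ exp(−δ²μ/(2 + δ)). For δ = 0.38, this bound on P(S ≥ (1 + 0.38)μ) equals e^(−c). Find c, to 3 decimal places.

24.055

c = δ²μ/(2 + δ) = 0.38²·396.48/(2 + 0.38) = 24.0553.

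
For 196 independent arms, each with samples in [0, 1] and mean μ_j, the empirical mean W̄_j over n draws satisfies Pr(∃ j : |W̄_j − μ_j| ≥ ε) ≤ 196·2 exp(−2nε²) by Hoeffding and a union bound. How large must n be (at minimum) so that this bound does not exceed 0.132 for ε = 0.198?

Need 2·196·exp(−2nε²) ≤ 0.132, i.e. exp(−2nε²) ≤ 0.132/392.
So 2nε² ≥ ln(392/0.132) = 7.996215.
Hence n ≥ 7.996215/(2·0.198²) = 101.982.
The smallest integer n is 102.

102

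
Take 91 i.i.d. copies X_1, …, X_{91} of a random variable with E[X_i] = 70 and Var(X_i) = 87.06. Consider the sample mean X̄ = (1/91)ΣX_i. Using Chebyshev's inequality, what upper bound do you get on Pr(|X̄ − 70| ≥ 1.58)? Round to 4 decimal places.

0.3832

Var(X̄) = Var(X_i)/n = 87.06/91 = 0.9567.
Chebyshev: Pr(|X̄ − 70| ≥ 1.58) ≤ Var(X̄)/(1.58)² = 87.06/(91·1.58²) = 0.3832.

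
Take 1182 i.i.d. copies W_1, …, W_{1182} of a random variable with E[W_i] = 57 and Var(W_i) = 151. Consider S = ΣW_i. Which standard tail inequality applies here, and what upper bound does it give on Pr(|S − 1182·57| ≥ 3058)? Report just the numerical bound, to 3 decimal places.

0.019

With mean and variance of each term known, Chebyshev's inequality bounds the deviation of the sum (or sample mean).
Var(S) = n·Var(W_i) = 1182·151 = 178482.
Chebyshev: Pr(|S − 1182·57| ≥ 3058) ≤ Var(S)/3058² = 178482/9351364 = 0.0191.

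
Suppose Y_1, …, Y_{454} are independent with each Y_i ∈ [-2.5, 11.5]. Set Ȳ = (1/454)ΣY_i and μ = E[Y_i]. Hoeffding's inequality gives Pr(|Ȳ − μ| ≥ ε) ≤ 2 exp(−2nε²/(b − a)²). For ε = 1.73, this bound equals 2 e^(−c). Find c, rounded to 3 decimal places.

13.865

c = 2nε²/(b − a)² = 2·454·1.73² / 14² = 13.8651.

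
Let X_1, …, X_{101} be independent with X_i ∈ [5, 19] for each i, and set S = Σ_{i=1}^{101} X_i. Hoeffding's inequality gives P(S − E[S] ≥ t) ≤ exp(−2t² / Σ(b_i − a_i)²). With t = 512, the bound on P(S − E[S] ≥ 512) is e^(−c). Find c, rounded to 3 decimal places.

Σ(b_i − a_i)² = 101·(14)² = 19796.
c = 2t²/19796 = 2·512²/19796 = 26.4845.

26.485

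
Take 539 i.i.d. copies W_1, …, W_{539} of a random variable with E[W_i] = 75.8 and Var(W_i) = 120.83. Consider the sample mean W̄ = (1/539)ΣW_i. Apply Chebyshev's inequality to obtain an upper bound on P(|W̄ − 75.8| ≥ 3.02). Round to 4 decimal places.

0.0246

Var(W̄) = Var(W_i)/n = 120.83/539 = 0.22417.
Chebyshev: P(|W̄ − 75.8| ≥ 3.02) ≤ Var(W̄)/(3.02)² = 120.83/(539·3.02²) = 0.0246.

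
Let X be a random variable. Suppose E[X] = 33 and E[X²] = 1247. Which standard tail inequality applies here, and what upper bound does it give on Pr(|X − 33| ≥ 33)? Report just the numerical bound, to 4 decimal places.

The first two moments determine the variance, so Chebyshev's inequality is the sharpest standard bound available.
Var(X) = E[X²] − (E[X])² = 1247 − 1089 = 158.
Chebyshev's inequality: Pr(|X − μ| ≥ t) ≤ Var(X)/t² = 158/1089 = 0.1451.

0.1451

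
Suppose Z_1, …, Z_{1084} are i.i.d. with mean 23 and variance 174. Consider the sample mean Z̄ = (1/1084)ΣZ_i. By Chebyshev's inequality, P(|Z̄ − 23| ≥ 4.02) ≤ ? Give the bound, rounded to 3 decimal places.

Var(Z̄) = Var(Z_i)/n = 174/1084 = 0.16052.
Chebyshev: P(|Z̄ − 23| ≥ 4.02) ≤ Var(Z̄)/(4.02)² = 174/(1084·4.02²) = 0.0099.

0.010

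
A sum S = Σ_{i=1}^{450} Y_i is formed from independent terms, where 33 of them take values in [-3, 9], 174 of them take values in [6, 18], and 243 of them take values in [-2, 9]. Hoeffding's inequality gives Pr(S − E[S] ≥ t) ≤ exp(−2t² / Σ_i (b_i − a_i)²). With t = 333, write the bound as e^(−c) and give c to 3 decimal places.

3.746

Σ(b_i − a_i)² = 33·12² + 174·12² + 243·11² = 59211.
c = 2t² / 59211 = 2·333² / 59211 = 3.7456.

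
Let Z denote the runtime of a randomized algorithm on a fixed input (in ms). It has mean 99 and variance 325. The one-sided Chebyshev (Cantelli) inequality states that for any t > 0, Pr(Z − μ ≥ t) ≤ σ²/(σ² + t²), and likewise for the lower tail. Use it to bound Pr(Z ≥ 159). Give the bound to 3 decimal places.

Here σ² = 325 and t = 60, so σ² + t² = 3925.
Cantelli's bound: 325/3925 = 0.0828.

0.083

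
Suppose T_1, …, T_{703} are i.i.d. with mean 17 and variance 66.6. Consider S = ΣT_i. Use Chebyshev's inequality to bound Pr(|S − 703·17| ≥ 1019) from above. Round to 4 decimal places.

Var(S) = n·Var(T_i) = 703·66.6 = 46819.8.
Chebyshev: Pr(|S − 703·17| ≥ 1019) ≤ Var(S)/1019² = 46819.8/1038361 = 0.0451.

0.0451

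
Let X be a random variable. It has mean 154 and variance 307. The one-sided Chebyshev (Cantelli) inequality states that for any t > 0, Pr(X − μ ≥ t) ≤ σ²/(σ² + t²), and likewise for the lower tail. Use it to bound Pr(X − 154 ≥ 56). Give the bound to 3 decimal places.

Here σ² = 307 and t = 56, so σ² + t² = 3443.
Cantelli's bound: 307/3443 = 0.0892.

0.089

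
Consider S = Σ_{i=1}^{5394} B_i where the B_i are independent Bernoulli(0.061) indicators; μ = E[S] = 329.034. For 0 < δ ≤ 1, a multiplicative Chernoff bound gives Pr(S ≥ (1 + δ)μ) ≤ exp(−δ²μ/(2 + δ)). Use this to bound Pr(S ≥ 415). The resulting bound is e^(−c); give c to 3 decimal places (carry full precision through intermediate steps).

Write 415 = (1 + δ)μ, so δ = 415/329.034 − 1 = 0.2612678…
Then the exponent is δ²μ/(2 + δ) = (415 − μ)² / (μ·(2 + δ)) = 9.932548.

9.933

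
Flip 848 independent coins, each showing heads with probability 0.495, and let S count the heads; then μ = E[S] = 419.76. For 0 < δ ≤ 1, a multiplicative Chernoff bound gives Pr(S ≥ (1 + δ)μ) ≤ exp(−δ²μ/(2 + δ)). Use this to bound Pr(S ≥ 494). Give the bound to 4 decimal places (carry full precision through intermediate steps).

Write 494 = (1 + δ)μ, so δ = 494/419.76 − 1 = 0.176863…
Then the exponent is δ²μ/(2 + δ) = (494 − μ)² / (μ·(2 + δ)) = 6.031756.
Bound = exp(−6.031756) = 0.00240.

0.0024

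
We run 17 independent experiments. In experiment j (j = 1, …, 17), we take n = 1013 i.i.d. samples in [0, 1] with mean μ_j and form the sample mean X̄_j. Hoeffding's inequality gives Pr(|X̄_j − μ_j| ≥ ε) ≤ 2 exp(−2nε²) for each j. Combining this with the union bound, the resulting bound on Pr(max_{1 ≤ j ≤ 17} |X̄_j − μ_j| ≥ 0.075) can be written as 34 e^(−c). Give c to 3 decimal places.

11.396

Union bound over the 17 events: Pr(max_{1 ≤ j ≤ 17} |X̄_j − μ_j| ≥ 0.075) ≤ 17·2·exp(−2nε²) = 34 exp(−2·1013·0.075²).
So c = 2·1013·0.075² = 11.3963.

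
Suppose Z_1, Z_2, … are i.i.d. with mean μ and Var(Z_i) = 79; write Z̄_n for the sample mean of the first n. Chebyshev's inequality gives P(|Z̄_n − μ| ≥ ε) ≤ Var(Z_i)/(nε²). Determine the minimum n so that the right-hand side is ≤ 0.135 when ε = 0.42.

Require 79/(n·0.42²) ≤ 0.135, i.e. n ≥ 79/(0.135·0.42²) = 3317.376.
The smallest integer n is 3318.

3318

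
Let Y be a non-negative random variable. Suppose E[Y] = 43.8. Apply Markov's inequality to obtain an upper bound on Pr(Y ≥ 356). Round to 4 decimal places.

0.1230

Markov's inequality: for a non-negative random variable, Pr(Y ≥ a) ≤ E[Y]/a.
Here E[Y] = 43.8 and a = 356, so the bound is 43.8/356 = 0.1230.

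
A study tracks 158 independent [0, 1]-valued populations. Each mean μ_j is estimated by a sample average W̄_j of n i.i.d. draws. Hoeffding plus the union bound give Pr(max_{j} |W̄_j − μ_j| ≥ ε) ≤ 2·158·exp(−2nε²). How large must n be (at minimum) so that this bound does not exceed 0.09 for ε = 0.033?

Need 2·158·exp(−2nε²) ≤ 0.09, i.e. exp(−2nε²) ≤ 0.09/316.
So 2nε² ≥ ln(316/0.09) = 8.163688.
Hence n ≥ 8.163688/(2·0.033²) = 3748.250.
The smallest integer n is 3749.

3749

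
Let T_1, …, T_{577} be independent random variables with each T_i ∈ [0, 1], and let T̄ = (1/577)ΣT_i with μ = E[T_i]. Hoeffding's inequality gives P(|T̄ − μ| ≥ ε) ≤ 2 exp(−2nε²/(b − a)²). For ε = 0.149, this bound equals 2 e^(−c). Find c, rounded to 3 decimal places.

25.620

c = 2nε²/(b − a)² = 2·577·0.149² / 1² = 25.6200.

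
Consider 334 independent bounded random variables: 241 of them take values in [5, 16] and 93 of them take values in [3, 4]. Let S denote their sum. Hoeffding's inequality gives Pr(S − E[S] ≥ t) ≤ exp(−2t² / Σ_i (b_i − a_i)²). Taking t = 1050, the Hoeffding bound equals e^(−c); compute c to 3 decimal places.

Σ(b_i − a_i)² = 241·11² + 93·1² = 29254.
c = 2t² / 29254 = 2·1050² / 29254 = 75.3743.

75.374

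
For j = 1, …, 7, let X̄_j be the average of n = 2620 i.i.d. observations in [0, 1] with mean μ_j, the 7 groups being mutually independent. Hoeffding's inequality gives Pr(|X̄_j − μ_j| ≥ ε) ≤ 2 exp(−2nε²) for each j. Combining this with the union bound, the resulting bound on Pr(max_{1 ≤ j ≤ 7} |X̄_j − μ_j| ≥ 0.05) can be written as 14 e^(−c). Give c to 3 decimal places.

Union bound over the 7 events: Pr(max_{1 ≤ j ≤ 7} |X̄_j − μ_j| ≥ 0.05) ≤ 7·2·exp(−2nε²) = 14 exp(−2·2620·0.05²).
So c = 2·2620·0.05² = 13.1000.

13.100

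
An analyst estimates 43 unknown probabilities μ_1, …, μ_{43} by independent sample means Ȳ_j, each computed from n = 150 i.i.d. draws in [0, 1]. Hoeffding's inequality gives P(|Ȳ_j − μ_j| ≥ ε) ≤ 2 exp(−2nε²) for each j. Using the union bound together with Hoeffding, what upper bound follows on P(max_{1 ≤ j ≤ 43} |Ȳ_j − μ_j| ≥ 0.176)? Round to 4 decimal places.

Per-experiment Hoeffding bound: 2·exp(−2·150·0.176²) = 2·exp(−9.29280) = 0.00018417.
Union bound over 43 events: 43·0.00018417 = 0.00792.

0.0079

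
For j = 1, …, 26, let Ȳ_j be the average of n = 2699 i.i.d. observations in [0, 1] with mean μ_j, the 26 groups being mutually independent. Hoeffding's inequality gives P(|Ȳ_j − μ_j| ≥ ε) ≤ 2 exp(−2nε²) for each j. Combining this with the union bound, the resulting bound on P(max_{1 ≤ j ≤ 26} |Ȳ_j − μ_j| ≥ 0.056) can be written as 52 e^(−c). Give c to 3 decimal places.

16.928

Union bound over the 26 events: P(max_{1 ≤ j ≤ 26} |Ȳ_j − μ_j| ≥ 0.056) ≤ 26·2·exp(−2nε²) = 52 exp(−2·2699·0.056²).
So c = 2·2699·0.056² = 16.9281.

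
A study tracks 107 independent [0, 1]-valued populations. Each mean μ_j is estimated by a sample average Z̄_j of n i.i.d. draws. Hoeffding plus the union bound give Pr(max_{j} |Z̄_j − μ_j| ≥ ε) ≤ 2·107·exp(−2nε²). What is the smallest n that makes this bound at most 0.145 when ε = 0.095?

Need 2·107·exp(−2nε²) ≤ 0.145, i.e. exp(−2nε²) ≤ 0.145/214.
So 2nε² ≥ ln(214/0.145) = 7.296998.
Hence n ≥ 7.296998/(2·0.095²) = 404.266.
The smallest integer n is 405.

405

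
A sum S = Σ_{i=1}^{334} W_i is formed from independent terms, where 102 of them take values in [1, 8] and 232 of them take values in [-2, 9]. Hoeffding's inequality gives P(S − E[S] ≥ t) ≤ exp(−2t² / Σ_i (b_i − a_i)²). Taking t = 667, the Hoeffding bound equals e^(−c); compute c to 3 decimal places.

Σ(b_i − a_i)² = 102·7² + 232·11² = 33070.
c = 2t² / 33070 = 2·667² / 33070 = 26.9059.

26.906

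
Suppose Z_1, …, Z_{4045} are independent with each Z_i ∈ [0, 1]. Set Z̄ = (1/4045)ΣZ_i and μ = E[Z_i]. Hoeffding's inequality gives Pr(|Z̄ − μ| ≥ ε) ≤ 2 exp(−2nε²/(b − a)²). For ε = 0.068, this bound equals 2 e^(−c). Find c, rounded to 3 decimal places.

c = 2nε²/(b − a)² = 2·4045·0.068² / 1² = 37.4082.

37.408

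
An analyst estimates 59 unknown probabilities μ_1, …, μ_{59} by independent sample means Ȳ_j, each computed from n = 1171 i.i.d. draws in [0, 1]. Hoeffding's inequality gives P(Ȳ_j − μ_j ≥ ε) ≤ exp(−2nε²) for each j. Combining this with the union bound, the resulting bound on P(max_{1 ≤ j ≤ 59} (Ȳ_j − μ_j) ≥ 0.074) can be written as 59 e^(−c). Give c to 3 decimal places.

Union bound over the 59 events: P(max_{1 ≤ j ≤ 59} (Ȳ_j − μ_j) ≥ 0.074) ≤ 59·exp(−2nε²) = 59 exp(−2·1171·0.074²).
So c = 2·1171·0.074² = 12.8248.

12.825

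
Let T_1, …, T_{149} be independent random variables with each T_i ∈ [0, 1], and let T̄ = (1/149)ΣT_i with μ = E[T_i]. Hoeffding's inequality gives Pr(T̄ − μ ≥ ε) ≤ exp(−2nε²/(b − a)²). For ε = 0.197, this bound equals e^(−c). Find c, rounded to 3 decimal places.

11.565

c = 2nε²/(b − a)² = 2·149·0.197² / 1² = 11.5651.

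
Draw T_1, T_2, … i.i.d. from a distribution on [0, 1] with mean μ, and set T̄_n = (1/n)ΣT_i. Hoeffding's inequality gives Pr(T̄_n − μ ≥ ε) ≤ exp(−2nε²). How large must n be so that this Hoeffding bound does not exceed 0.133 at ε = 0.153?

44

Require exp(−2nε²) ≤ 0.133, i.e. 2nε² ≥ ln(1/0.133) = 2.017406.
So n ≥ 2.017406 / (2·0.153²) = 43.090.
The smallest integer n is 44.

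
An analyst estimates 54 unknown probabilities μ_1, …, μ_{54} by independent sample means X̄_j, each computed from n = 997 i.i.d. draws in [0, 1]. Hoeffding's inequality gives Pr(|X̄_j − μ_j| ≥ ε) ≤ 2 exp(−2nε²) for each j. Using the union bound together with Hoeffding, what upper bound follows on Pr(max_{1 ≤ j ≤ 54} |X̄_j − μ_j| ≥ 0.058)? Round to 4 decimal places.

Per-experiment Hoeffding bound: 2·exp(−2·997·0.058²) = 2·exp(−6.70782) = 0.0024427.
Union bound over 54 events: 54·0.0024427 = 0.13190.

0.1319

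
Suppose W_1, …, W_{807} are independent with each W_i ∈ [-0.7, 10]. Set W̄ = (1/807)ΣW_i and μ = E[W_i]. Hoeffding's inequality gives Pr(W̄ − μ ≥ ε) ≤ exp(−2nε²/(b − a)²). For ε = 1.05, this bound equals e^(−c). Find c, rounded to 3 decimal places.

c = 2nε²/(b − a)² = 2·807·1.05² / 10.7² = 15.5423.

15.542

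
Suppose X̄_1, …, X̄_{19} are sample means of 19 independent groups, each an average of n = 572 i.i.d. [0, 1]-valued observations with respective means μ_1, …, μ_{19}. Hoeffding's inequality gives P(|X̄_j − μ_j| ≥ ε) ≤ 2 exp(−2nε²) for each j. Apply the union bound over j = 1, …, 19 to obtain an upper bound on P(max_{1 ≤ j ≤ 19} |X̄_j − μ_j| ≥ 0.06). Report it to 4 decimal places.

0.6183

Per-experiment Hoeffding bound: 2·exp(−2·572·0.06²) = 2·exp(−4.11840) = 0.032541.
Union bound over 19 events: 19·0.032541 = 0.61828.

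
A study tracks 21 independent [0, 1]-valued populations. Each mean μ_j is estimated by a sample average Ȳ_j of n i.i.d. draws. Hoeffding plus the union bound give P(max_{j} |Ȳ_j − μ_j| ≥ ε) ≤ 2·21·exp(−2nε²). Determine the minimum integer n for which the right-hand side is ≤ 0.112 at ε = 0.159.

Need 2·21·exp(−2nε²) ≤ 0.112, i.e. exp(−2nε²) ≤ 0.112/42.
So 2nε² ≥ ln(42/0.112) = 5.926926.
Hence n ≥ 5.926926/(2·0.159²) = 117.221.
The smallest integer n is 118.

118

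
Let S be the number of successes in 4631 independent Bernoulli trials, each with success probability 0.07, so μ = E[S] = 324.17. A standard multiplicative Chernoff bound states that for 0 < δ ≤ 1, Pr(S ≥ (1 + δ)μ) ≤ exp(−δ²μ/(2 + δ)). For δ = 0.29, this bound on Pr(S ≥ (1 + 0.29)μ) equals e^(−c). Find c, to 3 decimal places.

c = δ²μ/(2 + δ) = 0.29²·324.17/(2 + 0.29) = 11.9051.

11.905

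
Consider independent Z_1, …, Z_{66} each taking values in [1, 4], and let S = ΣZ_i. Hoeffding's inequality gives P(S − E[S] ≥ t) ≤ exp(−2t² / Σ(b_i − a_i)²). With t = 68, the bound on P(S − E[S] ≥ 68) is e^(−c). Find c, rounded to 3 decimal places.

Σ(b_i − a_i)² = 66·(3)² = 594.
c = 2t²/594 = 2·68²/594 = 15.5690.

15.569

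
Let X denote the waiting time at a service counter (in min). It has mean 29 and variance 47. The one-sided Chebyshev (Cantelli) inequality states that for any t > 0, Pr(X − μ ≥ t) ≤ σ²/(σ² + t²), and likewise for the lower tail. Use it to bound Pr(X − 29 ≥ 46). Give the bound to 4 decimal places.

Here σ² = 47 and t = 46, so σ² + t² = 2163.
Cantelli's bound: 47/2163 = 0.0217.

0.0217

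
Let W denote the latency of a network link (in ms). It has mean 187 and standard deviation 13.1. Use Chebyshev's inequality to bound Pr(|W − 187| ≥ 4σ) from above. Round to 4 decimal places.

Chebyshev: Pr(|W − μ| ≥ t) ≤ Var(W)/t².
Var(W) = σ² = 13.1² = 171.61.
t = 4·13.1 = 52.4.
Bound = 171.61 / 2745.76 = 0.0625.

0.0625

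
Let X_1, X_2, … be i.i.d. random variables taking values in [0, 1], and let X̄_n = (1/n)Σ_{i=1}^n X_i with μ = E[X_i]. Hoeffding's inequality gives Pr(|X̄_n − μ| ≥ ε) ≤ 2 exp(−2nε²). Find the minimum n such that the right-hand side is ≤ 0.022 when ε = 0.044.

1165

Require 2·exp(−2nε²) ≤ 0.022, i.e. 2nε² ≥ ln(2/0.022) = 4.509860.
So n ≥ 4.509860 / (2·0.044²) = 1164.737.
The smallest integer n is 1165.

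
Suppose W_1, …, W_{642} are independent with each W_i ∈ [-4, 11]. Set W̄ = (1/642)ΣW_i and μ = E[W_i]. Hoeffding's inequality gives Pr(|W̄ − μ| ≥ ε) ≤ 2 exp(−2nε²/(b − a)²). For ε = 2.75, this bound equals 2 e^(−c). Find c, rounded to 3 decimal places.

43.157

c = 2nε²/(b − a)² = 2·642·2.75² / 15² = 43.1567.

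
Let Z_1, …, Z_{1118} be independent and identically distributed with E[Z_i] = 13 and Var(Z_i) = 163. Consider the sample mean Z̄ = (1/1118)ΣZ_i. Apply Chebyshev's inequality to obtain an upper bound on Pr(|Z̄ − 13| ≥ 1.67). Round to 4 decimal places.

0.0523

Var(Z̄) = Var(Z_i)/n = 163/1118 = 0.1458.
Chebyshev: Pr(|Z̄ − 13| ≥ 1.67) ≤ Var(Z̄)/(1.67)² = 163/(1118·1.67²) = 0.0523.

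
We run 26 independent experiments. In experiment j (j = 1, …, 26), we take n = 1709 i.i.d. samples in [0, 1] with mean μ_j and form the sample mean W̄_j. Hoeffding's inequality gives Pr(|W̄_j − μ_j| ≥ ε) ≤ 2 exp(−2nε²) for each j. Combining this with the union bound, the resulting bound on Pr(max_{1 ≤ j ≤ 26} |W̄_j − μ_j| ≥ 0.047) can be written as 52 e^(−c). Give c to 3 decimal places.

7.550

Union bound over the 26 events: Pr(max_{1 ≤ j ≤ 26} |W̄_j − μ_j| ≥ 0.047) ≤ 26·2·exp(−2nε²) = 52 exp(−2·1709·0.047²).
So c = 2·1709·0.047² = 7.5504.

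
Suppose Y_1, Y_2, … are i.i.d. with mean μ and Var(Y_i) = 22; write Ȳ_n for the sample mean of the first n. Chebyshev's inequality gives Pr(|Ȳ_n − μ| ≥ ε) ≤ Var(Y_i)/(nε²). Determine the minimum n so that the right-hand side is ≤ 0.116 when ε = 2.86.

24

Require 22/(n·2.86²) ≤ 0.116, i.e. n ≥ 22/(0.116·2.86²) = 23.186.
The smallest integer n is 24.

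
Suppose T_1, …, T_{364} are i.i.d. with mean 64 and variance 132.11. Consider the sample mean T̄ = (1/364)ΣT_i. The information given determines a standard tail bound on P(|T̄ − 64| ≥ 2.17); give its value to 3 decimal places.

With mean and variance of each term known, Chebyshev's inequality bounds the deviation of the sum (or sample mean).
Var(T̄) = Var(T_i)/n = 132.11/364 = 0.36294.
Chebyshev: P(|T̄ − 64| ≥ 2.17) ≤ Var(T̄)/(2.17)² = 132.11/(364·2.17²) = 0.0771.

0.077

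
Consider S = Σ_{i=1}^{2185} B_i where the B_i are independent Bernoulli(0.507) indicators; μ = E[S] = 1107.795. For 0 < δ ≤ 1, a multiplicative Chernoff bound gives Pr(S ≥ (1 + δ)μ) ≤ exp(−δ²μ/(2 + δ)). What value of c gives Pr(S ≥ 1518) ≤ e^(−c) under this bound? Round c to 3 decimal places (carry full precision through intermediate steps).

Write 1518 = (1 + δ)μ, so δ = 1518/1107.795 − 1 = 0.3702896…
Then the exponent is δ²μ/(2 + δ) = (1518 − μ)² / (μ·(2 + δ)) = 64.082741.

64.083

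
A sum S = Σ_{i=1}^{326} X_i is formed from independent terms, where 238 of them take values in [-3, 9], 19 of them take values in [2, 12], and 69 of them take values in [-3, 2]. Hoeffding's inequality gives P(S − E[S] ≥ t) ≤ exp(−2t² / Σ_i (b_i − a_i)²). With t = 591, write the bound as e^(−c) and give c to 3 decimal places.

18.433

Σ(b_i − a_i)² = 238·12² + 19·10² + 69·5² = 37897.
c = 2t² / 37897 = 2·591² / 37897 = 18.4332.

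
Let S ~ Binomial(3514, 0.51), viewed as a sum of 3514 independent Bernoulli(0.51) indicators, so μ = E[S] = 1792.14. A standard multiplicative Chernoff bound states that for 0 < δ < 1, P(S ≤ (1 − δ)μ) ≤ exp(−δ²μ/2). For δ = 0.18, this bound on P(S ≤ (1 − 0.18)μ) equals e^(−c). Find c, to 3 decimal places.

29.033

c = δ²μ/2 = 0.18²·1792.14/2 = 29.0327.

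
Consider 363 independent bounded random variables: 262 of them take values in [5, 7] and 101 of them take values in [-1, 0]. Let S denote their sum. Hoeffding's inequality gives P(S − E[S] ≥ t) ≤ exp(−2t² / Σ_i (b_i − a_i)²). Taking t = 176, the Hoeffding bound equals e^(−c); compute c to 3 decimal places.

53.918

Σ(b_i − a_i)² = 262·2² + 101·1² = 1149.
c = 2t² / 1149 = 2·176² / 1149 = 53.9182.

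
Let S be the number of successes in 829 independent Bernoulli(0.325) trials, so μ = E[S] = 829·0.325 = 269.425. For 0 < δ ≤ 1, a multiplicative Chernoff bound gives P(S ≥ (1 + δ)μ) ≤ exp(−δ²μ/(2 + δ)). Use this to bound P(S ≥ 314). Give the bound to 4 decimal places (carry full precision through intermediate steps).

0.0332

Write 314 = (1 + δ)μ, so δ = 314/269.425 − 1 = 0.1654449…
Then the exponent is δ²μ/(2 + δ) = (314 − μ)² / (μ·(2 + δ)) = 3.405632.
Bound = exp(−3.405632) = 0.03319.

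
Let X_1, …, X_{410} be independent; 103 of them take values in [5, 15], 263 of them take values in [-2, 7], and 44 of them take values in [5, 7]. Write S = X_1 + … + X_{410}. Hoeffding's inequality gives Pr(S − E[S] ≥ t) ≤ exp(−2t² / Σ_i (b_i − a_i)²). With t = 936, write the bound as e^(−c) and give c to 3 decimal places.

Σ(b_i − a_i)² = 103·10² + 263·9² + 44·2² = 31779.
c = 2t² / 31779 = 2·936² / 31779 = 55.1368.

55.137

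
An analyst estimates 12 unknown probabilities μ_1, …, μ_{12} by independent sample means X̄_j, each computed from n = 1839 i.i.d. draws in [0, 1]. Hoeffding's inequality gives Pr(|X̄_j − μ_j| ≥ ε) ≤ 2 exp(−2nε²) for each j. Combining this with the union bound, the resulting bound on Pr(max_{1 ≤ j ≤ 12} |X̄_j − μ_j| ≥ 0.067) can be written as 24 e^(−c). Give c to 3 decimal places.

Union bound over the 12 events: Pr(max_{1 ≤ j ≤ 12} |X̄_j − μ_j| ≥ 0.067) ≤ 12·2·exp(−2nε²) = 24 exp(−2·1839·0.067²).
So c = 2·1839·0.067² = 16.5105.

16.511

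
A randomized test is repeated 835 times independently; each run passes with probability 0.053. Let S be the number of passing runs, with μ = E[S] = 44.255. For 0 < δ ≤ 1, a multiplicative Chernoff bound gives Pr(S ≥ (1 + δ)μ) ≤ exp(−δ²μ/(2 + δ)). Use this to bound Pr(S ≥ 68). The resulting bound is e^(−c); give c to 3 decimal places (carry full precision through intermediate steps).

5.023

Write 68 = (1 + δ)μ, so δ = 68/44.255 − 1 = 0.5365495…
Then the exponent is δ²μ/(2 + δ) = (68 − μ)² / (μ·(2 + δ)) = 5.022716.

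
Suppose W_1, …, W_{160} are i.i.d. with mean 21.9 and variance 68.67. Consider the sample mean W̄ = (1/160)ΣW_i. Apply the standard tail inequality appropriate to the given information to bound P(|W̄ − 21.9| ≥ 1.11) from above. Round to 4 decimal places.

With mean and variance of each term known, Chebyshev's inequality bounds the deviation of the sum (or sample mean).
Var(W̄) = Var(W_i)/n = 68.67/160 = 0.42919.
Chebyshev: P(|W̄ − 21.9| ≥ 1.11) ≤ Var(W̄)/(1.11)² = 68.67/(160·1.11²) = 0.3483.

0.3483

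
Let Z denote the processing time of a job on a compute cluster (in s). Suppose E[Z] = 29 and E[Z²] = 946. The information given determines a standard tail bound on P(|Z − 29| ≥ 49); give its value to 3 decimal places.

The first two moments determine the variance, so Chebyshev's inequality is the sharpest standard bound available.
Var(Z) = E[Z²] − (E[Z])² = 946 − 841 = 105.
Chebyshev's inequality: P(|Z − μ| ≥ t) ≤ Var(Z)/t² = 105/2401 = 0.0437.

0.044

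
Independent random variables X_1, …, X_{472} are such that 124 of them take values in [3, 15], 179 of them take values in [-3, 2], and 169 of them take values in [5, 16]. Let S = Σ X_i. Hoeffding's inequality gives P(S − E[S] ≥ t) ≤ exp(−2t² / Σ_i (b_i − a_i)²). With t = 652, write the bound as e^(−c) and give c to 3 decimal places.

Σ(b_i − a_i)² = 124·12² + 179·5² + 169·11² = 42780.
c = 2t² / 42780 = 2·652² / 42780 = 19.8740.

19.874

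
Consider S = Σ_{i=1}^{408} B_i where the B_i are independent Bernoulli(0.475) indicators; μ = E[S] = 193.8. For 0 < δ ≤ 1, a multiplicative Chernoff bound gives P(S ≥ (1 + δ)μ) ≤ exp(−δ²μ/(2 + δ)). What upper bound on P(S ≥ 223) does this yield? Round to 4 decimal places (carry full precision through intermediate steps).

Write 223 = (1 + δ)μ, so δ = 223/193.8 − 1 = 0.1506708…
Then the exponent is δ²μ/(2 + δ) = (223 − μ)² / (μ·(2 + δ)) = 2.045681.
Bound = exp(−2.045681) = 0.12929.

0.1293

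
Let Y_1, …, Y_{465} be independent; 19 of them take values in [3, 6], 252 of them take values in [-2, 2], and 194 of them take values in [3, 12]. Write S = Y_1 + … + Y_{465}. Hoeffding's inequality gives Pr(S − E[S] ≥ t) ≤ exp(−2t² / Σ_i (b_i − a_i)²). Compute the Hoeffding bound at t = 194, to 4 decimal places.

0.0228

Σ(b_i − a_i)² = 19·3² + 252·4² + 194·9² = 19917.
Exponent = 2·194² / 19917 = 3.77928.
Bound = exp(−3.77928) = 0.02284.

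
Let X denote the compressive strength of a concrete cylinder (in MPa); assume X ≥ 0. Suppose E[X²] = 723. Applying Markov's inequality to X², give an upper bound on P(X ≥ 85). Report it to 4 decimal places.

0.1001

Since X ≥ 0, the event {X ≥ 85} is the same as {X² ≥ 7225}.
Markov's inequality applied to X² gives P(X² ≥ 7225) ≤ E[X²]/7225 = 723/7225 = 0.1001.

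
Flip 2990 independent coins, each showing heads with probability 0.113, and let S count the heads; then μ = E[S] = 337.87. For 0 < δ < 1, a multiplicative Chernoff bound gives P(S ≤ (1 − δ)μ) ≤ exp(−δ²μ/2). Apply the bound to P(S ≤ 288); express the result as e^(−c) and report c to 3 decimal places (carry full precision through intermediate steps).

3.680

Write 288 = (1 − δ)μ, so δ = 1 − 288/337.87 = 0.1476011…
Then the exponent is δ²μ/2 = (μ − 288)²/(2μ) = 3.680435.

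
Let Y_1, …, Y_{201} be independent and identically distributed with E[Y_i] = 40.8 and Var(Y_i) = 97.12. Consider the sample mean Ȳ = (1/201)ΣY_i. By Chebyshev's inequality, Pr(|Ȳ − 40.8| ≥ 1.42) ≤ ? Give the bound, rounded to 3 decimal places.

Var(Ȳ) = Var(Y_i)/n = 97.12/201 = 0.48318.
Chebyshev: Pr(|Ȳ − 40.8| ≥ 1.42) ≤ Var(Ȳ)/(1.42)² = 97.12/(201·1.42²) = 0.2396.

0.240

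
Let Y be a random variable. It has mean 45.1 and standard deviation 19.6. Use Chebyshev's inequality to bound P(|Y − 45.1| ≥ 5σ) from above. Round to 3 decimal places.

0.040

Chebyshev: P(|Y − μ| ≥ t) ≤ Var(Y)/t².
Var(Y) = σ² = 19.6² = 384.16.
t = 5·19.6 = 98.
Bound = 384.16 / 9604 = 0.0400.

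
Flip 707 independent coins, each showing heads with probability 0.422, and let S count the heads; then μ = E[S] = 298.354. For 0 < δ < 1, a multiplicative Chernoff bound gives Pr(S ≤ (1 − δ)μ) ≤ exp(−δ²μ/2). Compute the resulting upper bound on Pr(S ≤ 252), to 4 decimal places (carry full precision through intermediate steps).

Write 252 = (1 − δ)μ, so δ = 1 − 252/298.354 = 0.1553658…
Then the exponent is δ²μ/2 = (μ − 252)²/(2μ) = 3.600913.
Bound = exp(−3.600913) = 0.02730.

0.0273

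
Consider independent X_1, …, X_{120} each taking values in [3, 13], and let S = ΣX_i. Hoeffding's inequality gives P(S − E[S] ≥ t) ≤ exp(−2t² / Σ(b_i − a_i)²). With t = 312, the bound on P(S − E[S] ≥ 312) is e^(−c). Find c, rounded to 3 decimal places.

16.224

Σ(b_i − a_i)² = 120·(10)² = 12000.
c = 2t²/12000 = 2·312²/12000 = 16.2240.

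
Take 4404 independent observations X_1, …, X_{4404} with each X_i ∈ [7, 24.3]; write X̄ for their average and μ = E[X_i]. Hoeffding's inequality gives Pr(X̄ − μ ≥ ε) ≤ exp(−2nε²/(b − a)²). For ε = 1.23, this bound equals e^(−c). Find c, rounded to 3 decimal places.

44.524

c = 2nε²/(b − a)² = 2·4404·1.23² / 17.3² = 44.5241.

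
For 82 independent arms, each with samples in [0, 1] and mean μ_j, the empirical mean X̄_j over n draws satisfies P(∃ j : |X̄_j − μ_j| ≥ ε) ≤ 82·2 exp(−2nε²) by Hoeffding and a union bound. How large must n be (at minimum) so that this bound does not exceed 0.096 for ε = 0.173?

Need 2·82·exp(−2nε²) ≤ 0.096, i.e. exp(−2nε²) ≤ 0.096/164.
So 2nε² ≥ ln(164/0.096) = 7.443274.
Hence n ≥ 7.443274/(2·0.173²) = 124.349.
The smallest integer n is 125.

125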